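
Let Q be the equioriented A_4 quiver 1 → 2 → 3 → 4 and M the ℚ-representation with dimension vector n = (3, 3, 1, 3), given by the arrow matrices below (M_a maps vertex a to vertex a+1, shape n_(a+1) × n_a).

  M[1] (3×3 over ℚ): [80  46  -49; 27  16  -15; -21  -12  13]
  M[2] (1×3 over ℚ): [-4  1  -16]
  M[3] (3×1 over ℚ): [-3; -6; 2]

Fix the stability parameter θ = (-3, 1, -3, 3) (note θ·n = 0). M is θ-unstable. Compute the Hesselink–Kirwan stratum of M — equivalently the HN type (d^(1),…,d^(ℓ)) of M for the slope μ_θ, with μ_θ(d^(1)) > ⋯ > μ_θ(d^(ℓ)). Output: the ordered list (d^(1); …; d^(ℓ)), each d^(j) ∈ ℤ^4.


Interval decomposition of M: I[1,2]^2, I[1,4], I[4,4]^2.
HN type (ℓ=4): μ^(1)=3; μ^(2)=1; μ^(3)=-1; μ^(4)=-3

((0, 0, 0, 3); (0, 2, 0, 0); (0, 1, 1, 0); (3, 0, 0, 0))


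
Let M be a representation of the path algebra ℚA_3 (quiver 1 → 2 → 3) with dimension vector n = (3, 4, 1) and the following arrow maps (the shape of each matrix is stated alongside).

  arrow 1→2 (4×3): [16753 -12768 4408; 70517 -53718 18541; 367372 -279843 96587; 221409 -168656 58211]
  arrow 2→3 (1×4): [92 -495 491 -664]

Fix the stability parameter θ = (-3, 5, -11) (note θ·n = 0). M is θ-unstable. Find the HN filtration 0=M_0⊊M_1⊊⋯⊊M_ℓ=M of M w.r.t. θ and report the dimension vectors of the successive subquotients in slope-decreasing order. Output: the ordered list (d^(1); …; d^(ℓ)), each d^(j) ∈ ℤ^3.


Interval decomposition of M: I[1,2]^2, I[1,3], I[2,2].
HN type (ℓ=2): μ^(1)=5; μ^(2)=-3

((0, 3, 0); (3, 1, 1))


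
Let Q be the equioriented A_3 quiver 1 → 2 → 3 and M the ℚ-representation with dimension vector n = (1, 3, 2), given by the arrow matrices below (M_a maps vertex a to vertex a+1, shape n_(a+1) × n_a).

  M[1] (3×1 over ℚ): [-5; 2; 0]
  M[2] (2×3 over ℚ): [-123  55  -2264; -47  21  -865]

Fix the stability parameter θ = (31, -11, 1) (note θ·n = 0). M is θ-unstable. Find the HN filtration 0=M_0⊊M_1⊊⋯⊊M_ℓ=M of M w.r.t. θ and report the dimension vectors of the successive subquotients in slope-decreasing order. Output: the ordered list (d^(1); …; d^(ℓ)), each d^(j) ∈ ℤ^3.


Barcode: M ≅ I[1,3], I[2,2], I[2,3]. HN layers by μ_θ (3 steps, strictly decreasing):
  μ^(1)=7; μ^(2)=1; μ^(3)=-11

((1, 1, 1); (0, 0, 1); (0, 2, 0))


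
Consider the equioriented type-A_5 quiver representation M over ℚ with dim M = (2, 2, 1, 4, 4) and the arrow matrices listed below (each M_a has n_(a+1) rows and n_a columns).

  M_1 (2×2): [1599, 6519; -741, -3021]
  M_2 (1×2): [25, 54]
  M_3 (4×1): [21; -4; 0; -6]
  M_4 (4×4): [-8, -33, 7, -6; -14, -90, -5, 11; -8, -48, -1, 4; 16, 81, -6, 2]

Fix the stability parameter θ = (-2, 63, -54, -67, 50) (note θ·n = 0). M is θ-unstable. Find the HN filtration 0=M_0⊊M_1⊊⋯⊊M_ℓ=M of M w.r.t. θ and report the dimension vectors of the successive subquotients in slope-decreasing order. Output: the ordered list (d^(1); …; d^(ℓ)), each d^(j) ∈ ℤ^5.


Barcode: M ≅ I[1,1], I[1,4], I[2,2], I[4,5]^3, I[5,5]. HN layers by μ_θ (5 steps, strictly decreasing):
  μ^(1)=63; μ^(2)=50; μ^(3)=-2; μ^(4)=-15; μ^(5)=-67

((0, 1, 0, 0, 0); (0, 0, 0, 0, 4); (1, 0, 0, 0, 0); (1, 1, 1, 1, 0); (0, 0, 0, 3, 0))


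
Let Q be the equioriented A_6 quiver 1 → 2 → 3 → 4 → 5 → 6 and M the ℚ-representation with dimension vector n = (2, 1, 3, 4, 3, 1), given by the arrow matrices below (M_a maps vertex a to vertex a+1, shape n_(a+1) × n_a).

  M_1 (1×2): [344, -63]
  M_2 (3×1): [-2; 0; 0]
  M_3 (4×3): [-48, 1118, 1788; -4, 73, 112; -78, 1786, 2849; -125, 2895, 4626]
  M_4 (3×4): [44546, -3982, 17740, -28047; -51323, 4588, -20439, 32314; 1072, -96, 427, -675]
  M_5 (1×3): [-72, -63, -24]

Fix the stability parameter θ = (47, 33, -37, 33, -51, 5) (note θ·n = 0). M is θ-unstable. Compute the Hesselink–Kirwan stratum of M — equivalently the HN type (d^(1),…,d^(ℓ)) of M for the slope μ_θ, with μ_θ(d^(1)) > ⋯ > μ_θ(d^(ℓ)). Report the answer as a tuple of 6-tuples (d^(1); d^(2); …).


Interval decomposition of M: I[1,1], I[1,5], I[3,4], I[3,6], I[4,5].
HN type (ℓ=5): μ^(1)=47; μ^(2)=33; μ^(3)=5; μ^(4)=-9; μ^(5)=-37

((1, 0, 0, 0, 0, 0); (0, 0, 0, 1, 0, 0); (1, 1, 1, 1, 1, 1); (0, 0, 0, 2, 2, 0); (0, 0, 2, 0, 0, 0))


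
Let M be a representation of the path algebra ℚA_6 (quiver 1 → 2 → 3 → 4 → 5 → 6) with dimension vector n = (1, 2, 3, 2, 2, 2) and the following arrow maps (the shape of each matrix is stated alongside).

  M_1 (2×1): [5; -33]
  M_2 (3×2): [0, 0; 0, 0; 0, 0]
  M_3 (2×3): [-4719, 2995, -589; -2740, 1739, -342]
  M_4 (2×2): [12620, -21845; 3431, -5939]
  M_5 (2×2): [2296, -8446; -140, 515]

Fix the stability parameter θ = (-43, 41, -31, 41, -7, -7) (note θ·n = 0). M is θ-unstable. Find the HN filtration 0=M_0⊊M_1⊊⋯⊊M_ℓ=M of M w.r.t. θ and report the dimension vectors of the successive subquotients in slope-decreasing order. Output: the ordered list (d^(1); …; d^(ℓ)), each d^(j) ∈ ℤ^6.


Barcode: M ≅ I[1,2], I[2,2], I[3,3], I[3,5], I[3,6], I[6,6]. HN layers by μ_θ (6 steps, strictly decreasing):
  μ^(1)=41; μ^(2)=17; μ^(3)=9; μ^(4)=-7; μ^(5)=-31; μ^(6)=-43

((0, 2, 0, 0, 0, 0); (0, 0, 0, 1, 1, 0); (0, 0, 0, 1, 1, 1); (0, 0, 0, 0, 0, 1); (0, 0, 3, 0, 0, 0); (1, 0, 0, 0, 0, 0))


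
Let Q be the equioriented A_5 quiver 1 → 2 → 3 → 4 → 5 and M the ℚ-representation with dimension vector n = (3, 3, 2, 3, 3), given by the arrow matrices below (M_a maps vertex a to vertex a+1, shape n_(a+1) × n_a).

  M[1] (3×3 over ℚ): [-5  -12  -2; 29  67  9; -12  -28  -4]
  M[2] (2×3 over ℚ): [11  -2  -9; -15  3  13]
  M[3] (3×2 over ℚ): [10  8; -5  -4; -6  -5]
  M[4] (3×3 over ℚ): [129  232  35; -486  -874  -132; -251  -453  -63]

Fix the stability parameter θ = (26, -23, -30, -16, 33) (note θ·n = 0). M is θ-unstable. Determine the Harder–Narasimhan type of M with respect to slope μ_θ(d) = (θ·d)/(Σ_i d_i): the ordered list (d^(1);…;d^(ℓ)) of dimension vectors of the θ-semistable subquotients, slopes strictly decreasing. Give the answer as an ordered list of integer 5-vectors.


Via rank(M_{q-1}∘⋯∘M_p): M ≅ I[1,1], I[1,5]^2, I[2,2], I[4,5].
μ_θ-semistable layers: μ^(1)=33; μ^(2)=26; μ^(3)=-43/4; μ^(4)=-16; μ^(5)=-23

((0, 0, 0, 0, 3); (1, 0, 0, 0, 0); (2, 2, 2, 2, 0); (0, 0, 0, 1, 0); (0, 1, 0, 0, 0))


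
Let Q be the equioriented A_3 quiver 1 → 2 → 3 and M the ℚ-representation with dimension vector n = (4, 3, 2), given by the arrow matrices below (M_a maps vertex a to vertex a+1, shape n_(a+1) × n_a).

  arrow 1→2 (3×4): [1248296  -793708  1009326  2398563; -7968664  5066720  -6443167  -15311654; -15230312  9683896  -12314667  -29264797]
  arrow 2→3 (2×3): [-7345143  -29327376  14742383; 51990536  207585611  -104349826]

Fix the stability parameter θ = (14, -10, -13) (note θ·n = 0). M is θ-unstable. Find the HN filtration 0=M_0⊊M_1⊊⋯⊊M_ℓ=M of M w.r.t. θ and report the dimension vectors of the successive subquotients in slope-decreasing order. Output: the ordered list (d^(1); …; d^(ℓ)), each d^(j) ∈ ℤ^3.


Barcode: M ≅ I[1,1], I[1,2], I[1,3]^2. HN layers by μ_θ (3 steps, strictly decreasing):
  μ^(1)=14; μ^(2)=2; μ^(3)=-3

((1, 0, 0); (1, 1, 0); (2, 2, 2))


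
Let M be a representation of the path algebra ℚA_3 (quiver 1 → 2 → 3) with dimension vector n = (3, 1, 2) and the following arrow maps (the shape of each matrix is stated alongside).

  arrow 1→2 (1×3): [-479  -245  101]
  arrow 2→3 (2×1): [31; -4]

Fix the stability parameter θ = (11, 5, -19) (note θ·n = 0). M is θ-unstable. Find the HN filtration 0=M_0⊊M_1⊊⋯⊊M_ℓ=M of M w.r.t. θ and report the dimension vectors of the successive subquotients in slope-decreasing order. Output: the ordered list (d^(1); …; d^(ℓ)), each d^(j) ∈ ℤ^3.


Barcode: M ≅ I[1,1]^2, I[1,3], I[3,3]. HN layers by μ_θ (3 steps, strictly decreasing):
  μ^(1)=11; μ^(2)=-1; μ^(3)=-19

((2, 0, 0); (1, 1, 1); (0, 0, 1))


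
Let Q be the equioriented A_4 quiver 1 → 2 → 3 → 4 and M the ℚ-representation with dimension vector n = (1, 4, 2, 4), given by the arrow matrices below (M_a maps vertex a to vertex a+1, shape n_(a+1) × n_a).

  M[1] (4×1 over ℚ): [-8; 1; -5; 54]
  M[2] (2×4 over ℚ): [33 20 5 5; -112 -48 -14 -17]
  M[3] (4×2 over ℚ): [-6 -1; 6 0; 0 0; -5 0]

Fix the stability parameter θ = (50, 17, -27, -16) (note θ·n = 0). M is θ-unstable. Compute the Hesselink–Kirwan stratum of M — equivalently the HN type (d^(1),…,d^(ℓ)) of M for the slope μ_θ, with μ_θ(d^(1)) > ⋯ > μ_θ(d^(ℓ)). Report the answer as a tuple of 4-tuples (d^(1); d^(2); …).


Via rank(M_{q-1}∘⋯∘M_p): M ≅ I[1,4], I[2,2]^2, I[2,4], I[4,4]^2.
μ_θ-semistable layers: μ^(1)=17; μ^(2)=6; μ^(3)=-26/3; μ^(4)=-16

((0, 2, 0, 0); (1, 1, 1, 1); (0, 1, 1, 1); (0, 0, 0, 2))


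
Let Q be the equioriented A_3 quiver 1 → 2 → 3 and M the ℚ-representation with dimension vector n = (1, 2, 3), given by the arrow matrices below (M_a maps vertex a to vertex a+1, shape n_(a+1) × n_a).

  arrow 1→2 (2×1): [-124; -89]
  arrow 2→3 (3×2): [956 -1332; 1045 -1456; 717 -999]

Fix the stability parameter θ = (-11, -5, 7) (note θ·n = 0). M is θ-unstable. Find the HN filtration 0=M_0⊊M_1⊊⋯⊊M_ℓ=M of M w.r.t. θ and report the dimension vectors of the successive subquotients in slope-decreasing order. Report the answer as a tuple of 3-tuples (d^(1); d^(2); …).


Barcode: M ≅ I[1,3], I[2,3], I[3,3]. HN layers by μ_θ (3 steps, strictly decreasing):
  μ^(1)=7; μ^(2)=-5; μ^(3)=-11

((0, 0, 3); (0, 2, 0); (1, 0, 0))


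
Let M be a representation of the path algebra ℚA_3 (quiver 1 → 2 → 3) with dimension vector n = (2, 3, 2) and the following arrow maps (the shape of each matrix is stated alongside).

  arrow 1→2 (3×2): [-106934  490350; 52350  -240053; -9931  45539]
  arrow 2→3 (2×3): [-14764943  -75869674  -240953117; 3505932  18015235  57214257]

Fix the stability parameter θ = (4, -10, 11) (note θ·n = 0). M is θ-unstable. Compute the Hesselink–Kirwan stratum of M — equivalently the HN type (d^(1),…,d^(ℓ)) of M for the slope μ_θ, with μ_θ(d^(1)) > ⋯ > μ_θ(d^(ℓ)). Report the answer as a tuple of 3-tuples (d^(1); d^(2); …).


Via rank(M_{q-1}∘⋯∘M_p): M ≅ I[1,3]^2, I[2,2].
μ_θ-semistable layers: μ^(1)=11; μ^(2)=-3; μ^(3)=-10

((0, 0, 2); (2, 2, 0); (0, 1, 0))


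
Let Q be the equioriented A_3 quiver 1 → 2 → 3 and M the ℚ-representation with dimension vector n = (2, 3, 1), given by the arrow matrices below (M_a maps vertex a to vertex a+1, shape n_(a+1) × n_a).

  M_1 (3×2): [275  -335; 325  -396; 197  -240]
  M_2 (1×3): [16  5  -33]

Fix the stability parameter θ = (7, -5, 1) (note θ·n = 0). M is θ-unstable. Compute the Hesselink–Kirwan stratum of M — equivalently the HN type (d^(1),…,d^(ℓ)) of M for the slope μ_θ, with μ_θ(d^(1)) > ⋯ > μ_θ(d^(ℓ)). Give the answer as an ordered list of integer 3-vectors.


Via rank(M_{q-1}∘⋯∘M_p): M ≅ I[1,2], I[1,3], I[2,2].
μ_θ-semistable layers: μ^(1)=1; μ^(2)=-5

((2, 2, 1); (0, 1, 0))


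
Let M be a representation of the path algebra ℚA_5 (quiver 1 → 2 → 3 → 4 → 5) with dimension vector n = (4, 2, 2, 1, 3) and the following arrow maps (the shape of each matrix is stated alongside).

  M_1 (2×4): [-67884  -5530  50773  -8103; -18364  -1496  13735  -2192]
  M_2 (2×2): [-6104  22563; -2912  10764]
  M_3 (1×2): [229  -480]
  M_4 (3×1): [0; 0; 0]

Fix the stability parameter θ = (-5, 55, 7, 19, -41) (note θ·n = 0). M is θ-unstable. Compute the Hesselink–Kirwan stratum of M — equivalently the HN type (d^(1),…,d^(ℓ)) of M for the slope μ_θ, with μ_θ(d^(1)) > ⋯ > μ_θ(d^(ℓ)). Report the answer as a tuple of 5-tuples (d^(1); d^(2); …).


Interval decomposition of M: I[1,1]^2, I[1,2], I[1,4], I[3,3], I[5,5]^3.
HN type (ℓ=5): μ^(1)=55; μ^(2)=27; μ^(3)=7; μ^(4)=-5; μ^(5)=-41

((0, 1, 0, 0, 0); (0, 1, 1, 1, 0); (0, 0, 1, 0, 0); (4, 0, 0, 0, 0); (0, 0, 0, 0, 3))


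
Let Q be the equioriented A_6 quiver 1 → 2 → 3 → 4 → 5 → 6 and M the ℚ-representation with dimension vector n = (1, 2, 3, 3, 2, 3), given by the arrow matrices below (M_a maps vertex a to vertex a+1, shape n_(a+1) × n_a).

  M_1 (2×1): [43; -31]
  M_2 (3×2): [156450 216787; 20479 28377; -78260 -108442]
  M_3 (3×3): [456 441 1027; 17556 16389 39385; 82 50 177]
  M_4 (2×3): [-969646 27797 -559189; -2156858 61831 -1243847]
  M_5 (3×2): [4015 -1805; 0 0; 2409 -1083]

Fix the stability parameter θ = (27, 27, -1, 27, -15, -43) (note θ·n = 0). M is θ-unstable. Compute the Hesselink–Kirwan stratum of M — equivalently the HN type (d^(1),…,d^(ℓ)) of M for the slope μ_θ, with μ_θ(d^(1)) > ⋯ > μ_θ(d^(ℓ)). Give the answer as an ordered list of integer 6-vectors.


Interval decomposition of M: I[1,5], I[2,3], I[3,4], I[4,4], I[5,6], I[6,6]^2.
HN type (ℓ=5): μ^(1)=27; μ^(2)=13; μ^(3)=-1; μ^(4)=-29; μ^(5)=-43

((0, 0, 0, 2, 0, 0); (1, 2, 2, 1, 1, 0); (0, 0, 1, 0, 0, 0); (0, 0, 0, 0, 1, 1); (0, 0, 0, 0, 0, 2))


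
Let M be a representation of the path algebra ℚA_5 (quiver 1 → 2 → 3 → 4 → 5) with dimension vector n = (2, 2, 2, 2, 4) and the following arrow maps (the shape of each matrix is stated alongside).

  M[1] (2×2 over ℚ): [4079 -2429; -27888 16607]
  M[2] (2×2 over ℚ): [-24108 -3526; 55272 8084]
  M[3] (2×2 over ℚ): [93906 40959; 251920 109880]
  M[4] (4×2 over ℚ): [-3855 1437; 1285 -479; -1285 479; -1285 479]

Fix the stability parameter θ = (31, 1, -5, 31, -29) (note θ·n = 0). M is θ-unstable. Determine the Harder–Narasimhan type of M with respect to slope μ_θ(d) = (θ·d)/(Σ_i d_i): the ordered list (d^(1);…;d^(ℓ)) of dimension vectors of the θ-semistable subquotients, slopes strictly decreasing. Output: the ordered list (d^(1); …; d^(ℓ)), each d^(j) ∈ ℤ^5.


Barcode: M ≅ I[1,2], I[1,3], I[3,5], I[4,4], I[5,5]^3. HN layers by μ_θ (6 steps, strictly decreasing):
  μ^(1)=31; μ^(2)=16; μ^(3)=9; μ^(4)=1; μ^(5)=-5; μ^(6)=-29

((0, 0, 0, 1, 0); (1, 1, 0, 0, 0); (1, 1, 1, 0, 0); (0, 0, 0, 1, 1); (0, 0, 1, 0, 0); (0, 0, 0, 0, 3))


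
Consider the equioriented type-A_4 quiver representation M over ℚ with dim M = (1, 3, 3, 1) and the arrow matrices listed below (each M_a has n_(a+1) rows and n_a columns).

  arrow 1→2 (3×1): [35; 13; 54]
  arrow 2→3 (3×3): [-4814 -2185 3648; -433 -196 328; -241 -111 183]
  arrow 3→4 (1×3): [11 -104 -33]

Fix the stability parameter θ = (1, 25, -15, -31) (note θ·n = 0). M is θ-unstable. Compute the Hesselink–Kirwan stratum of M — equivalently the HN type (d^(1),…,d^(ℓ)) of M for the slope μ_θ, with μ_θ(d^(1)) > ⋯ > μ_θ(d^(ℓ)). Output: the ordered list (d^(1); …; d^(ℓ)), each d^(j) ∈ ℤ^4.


Via rank(M_{q-1}∘⋯∘M_p): M ≅ I[1,4], I[2,3]^2.
μ_θ-semistable layers: μ^(1)=5; μ^(2)=-5

((0, 2, 2, 0); (1, 1, 1, 1))


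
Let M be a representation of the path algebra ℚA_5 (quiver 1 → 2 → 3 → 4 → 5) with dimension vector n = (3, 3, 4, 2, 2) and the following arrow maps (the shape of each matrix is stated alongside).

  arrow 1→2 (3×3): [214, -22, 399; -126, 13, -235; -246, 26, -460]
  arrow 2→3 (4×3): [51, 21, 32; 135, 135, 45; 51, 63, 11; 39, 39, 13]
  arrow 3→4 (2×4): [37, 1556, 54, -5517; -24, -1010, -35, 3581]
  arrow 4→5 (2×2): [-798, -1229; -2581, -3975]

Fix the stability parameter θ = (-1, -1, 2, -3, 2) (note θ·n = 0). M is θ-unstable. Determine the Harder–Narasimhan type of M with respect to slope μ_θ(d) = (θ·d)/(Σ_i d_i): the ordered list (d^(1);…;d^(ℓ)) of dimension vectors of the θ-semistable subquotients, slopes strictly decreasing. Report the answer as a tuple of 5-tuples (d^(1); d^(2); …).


Interval decomposition of M: I[1,2], I[1,3], I[1,5], I[3,3], I[3,5].
HN type (ℓ=3): μ^(1)=2; μ^(2)=-1/2; μ^(3)=-1

((0, 0, 2, 0, 2); (0, 0, 2, 2, 0); (3, 3, 0, 0, 0))


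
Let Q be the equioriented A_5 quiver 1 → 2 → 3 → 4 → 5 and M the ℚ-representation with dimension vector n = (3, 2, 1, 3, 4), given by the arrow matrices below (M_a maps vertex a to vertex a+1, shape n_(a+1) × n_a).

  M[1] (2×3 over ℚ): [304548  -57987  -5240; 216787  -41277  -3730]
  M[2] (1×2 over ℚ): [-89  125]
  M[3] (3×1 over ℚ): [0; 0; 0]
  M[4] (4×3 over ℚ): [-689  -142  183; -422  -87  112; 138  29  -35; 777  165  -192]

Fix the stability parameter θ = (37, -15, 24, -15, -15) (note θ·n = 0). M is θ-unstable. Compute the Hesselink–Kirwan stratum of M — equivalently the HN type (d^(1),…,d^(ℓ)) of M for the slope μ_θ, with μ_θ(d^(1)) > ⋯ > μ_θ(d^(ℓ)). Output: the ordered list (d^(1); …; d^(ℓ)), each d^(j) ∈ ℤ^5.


Barcode: M ≅ I[1,1], I[1,2], I[1,3], I[4,5]^3, I[5,5]. HN layers by μ_θ (4 steps, strictly decreasing):
  μ^(1)=37; μ^(2)=24; μ^(3)=11; μ^(4)=-15

((1, 0, 0, 0, 0); (0, 0, 1, 0, 0); (2, 2, 0, 0, 0); (0, 0, 0, 3, 4))


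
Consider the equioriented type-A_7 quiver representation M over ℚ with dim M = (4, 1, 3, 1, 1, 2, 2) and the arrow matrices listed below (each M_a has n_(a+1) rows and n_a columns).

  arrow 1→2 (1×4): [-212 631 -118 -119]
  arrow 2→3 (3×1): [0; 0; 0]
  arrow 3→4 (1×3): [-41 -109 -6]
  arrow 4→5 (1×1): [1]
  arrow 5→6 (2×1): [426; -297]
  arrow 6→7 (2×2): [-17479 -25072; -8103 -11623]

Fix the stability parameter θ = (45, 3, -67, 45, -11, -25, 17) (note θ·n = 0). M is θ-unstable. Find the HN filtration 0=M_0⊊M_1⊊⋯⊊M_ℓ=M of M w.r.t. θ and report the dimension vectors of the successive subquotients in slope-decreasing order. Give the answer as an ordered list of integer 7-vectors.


Barcode: M ≅ I[1,1]^3, I[1,2], I[3,3]^2, I[3,7], I[6,7]. HN layers by μ_θ (6 steps, strictly decreasing):
  μ^(1)=45; μ^(2)=24; μ^(3)=17; μ^(4)=3; μ^(5)=-25; μ^(6)=-67

((3, 0, 0, 0, 0, 0, 0); (1, 1, 0, 0, 0, 0, 0); (0, 0, 0, 0, 0, 0, 2); (0, 0, 0, 1, 1, 1, 0); (0, 0, 0, 0, 0, 1, 0); (0, 0, 3, 0, 0, 0, 0))


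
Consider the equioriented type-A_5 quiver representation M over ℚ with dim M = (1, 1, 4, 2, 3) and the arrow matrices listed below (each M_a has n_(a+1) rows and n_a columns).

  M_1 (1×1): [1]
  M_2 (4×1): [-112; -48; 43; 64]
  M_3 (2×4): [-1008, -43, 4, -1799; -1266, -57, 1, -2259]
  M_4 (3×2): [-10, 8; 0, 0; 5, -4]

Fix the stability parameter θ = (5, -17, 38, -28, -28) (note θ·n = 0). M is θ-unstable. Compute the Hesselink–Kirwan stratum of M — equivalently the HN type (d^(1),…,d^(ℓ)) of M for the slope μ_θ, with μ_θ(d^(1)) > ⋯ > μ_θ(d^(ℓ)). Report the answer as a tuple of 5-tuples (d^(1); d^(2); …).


Barcode: M ≅ I[1,4], I[3,3]^2, I[3,5], I[5,5]^2. HN layers by μ_θ (4 steps, strictly decreasing):
  μ^(1)=38; μ^(2)=5; μ^(3)=-6; μ^(4)=-28

((0, 0, 2, 0, 0); (0, 0, 1, 1, 0); (1, 1, 1, 1, 1); (0, 0, 0, 0, 2))


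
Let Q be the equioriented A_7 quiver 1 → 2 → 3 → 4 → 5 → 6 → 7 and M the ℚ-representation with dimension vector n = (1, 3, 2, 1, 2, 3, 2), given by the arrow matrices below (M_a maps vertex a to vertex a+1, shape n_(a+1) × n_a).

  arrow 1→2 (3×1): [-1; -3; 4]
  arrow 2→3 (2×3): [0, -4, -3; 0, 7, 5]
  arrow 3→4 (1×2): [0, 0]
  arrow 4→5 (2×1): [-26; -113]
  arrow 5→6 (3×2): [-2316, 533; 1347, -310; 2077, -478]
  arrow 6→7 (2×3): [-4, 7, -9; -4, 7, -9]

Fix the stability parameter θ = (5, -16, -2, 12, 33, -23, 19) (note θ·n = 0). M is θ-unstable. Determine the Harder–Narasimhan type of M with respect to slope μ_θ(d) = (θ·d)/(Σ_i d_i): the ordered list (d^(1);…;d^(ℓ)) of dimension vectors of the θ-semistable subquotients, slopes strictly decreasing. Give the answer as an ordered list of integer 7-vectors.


Barcode: M ≅ I[1,3], I[2,2], I[2,3], I[4,6], I[5,6], I[6,7], I[7,7]. HN layers by μ_θ (7 steps, strictly decreasing):
  μ^(1)=19; μ^(2)=22/3; μ^(3)=5; μ^(4)=-2; μ^(5)=-11/2; μ^(6)=-16; μ^(7)=-23

((0, 0, 0, 0, 0, 0, 2); (0, 0, 0, 1, 1, 1, 0); (0, 0, 0, 0, 1, 1, 0); (0, 0, 2, 0, 0, 0, 0); (1, 1, 0, 0, 0, 0, 0); (0, 2, 0, 0, 0, 0, 0); (0, 0, 0, 0, 0, 1, 0))


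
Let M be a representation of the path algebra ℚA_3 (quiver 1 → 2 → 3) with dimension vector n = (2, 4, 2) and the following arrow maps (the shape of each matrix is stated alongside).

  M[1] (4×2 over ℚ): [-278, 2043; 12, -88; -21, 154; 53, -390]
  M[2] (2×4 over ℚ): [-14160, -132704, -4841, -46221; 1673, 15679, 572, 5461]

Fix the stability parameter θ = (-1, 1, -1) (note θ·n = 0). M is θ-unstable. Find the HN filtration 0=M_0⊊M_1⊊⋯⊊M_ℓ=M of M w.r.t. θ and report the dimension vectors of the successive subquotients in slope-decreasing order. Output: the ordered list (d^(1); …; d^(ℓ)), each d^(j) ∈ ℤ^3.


Interval decomposition of M: I[1,2], I[1,3], I[2,2], I[2,3].
HN type (ℓ=3): μ^(1)=1; μ^(2)=0; μ^(3)=-1

((0, 2, 0); (0, 2, 2); (2, 0, 0))


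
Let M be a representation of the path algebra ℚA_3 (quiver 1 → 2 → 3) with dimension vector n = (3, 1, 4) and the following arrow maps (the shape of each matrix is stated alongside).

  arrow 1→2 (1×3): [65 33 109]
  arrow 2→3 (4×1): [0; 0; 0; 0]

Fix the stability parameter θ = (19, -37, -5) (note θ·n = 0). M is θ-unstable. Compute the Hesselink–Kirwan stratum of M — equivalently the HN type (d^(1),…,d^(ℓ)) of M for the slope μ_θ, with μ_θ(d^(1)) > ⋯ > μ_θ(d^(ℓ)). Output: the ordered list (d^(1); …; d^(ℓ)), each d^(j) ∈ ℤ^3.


Interval decomposition of M: I[1,1]^2, I[1,2], I[3,3]^4.
HN type (ℓ=3): μ^(1)=19; μ^(2)=-5; μ^(3)=-9

((2, 0, 0); (0, 0, 4); (1, 1, 0))


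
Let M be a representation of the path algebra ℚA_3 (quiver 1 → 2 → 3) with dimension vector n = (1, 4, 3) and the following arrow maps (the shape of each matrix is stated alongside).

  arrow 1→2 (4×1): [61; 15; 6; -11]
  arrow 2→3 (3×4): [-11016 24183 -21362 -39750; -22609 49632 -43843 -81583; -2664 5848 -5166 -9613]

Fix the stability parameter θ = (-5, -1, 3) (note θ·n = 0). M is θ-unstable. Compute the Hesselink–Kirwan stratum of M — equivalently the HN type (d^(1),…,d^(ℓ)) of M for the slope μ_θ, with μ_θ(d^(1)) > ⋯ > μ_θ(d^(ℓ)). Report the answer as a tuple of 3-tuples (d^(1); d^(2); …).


Via rank(M_{q-1}∘⋯∘M_p): M ≅ I[1,3], I[2,2], I[2,3]^2.
μ_θ-semistable layers: μ^(1)=3; μ^(2)=-1; μ^(3)=-5

((0, 0, 3); (0, 4, 0); (1, 0, 0))


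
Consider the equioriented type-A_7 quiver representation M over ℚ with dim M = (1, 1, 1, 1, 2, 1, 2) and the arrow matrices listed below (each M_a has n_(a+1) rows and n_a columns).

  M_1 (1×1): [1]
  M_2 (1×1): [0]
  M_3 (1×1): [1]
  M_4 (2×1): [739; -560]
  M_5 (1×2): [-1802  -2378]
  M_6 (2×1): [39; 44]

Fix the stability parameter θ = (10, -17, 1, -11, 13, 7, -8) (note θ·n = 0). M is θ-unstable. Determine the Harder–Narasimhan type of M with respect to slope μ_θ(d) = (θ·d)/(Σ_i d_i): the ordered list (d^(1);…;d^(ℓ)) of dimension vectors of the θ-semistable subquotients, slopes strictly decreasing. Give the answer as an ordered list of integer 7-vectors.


Interval decomposition of M: I[1,2], I[3,7], I[5,5], I[7,7].
HN type (ℓ=5): μ^(1)=13; μ^(2)=4; μ^(3)=-7/2; μ^(4)=-5; μ^(5)=-8

((0, 0, 0, 0, 1, 0, 0); (0, 0, 0, 0, 1, 1, 1); (1, 1, 0, 0, 0, 0, 0); (0, 0, 1, 1, 0, 0, 0); (0, 0, 0, 0, 0, 0, 1))


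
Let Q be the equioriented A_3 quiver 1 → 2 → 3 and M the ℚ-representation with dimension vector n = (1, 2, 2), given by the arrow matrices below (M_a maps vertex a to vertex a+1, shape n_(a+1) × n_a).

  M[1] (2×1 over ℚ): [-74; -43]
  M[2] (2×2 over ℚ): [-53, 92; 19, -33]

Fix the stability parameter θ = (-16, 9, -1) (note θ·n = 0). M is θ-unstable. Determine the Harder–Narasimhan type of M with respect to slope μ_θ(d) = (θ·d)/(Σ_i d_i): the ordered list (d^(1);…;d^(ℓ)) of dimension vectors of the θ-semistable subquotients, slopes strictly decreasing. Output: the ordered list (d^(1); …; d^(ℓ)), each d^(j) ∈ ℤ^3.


Barcode: M ≅ I[1,3], I[2,3]. HN layers by μ_θ (2 steps, strictly decreasing):
  μ^(1)=4; μ^(2)=-16

((0, 2, 2); (1, 0, 0))


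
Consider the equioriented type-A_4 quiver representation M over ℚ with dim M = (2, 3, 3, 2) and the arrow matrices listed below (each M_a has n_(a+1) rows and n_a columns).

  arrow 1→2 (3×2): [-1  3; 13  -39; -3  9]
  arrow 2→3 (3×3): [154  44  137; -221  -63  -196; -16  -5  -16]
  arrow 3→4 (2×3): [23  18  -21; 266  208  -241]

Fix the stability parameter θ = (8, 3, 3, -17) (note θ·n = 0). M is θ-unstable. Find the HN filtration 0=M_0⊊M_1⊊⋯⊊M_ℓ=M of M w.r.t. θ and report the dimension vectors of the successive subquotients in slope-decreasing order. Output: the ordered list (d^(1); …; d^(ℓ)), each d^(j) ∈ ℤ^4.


Via rank(M_{q-1}∘⋯∘M_p): M ≅ I[1,1], I[1,4], I[2,3], I[2,4].
μ_θ-semistable layers: μ^(1)=8; μ^(2)=3; μ^(3)=-3/4; μ^(4)=-11/3

((1, 0, 0, 0); (0, 1, 1, 0); (1, 1, 1, 1); (0, 1, 1, 1))


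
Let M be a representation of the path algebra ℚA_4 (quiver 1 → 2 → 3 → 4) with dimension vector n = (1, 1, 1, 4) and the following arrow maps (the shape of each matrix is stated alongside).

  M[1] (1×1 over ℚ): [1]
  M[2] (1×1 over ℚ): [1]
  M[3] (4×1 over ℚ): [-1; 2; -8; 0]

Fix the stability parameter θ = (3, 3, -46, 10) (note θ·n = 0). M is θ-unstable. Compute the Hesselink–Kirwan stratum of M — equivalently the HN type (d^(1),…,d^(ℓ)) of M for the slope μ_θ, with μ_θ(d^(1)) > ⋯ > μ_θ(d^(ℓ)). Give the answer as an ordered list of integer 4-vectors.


Interval decomposition of M: I[1,4], I[4,4]^3.
HN type (ℓ=2): μ^(1)=10; μ^(2)=-40/3

((0, 0, 0, 4); (1, 1, 1, 0))


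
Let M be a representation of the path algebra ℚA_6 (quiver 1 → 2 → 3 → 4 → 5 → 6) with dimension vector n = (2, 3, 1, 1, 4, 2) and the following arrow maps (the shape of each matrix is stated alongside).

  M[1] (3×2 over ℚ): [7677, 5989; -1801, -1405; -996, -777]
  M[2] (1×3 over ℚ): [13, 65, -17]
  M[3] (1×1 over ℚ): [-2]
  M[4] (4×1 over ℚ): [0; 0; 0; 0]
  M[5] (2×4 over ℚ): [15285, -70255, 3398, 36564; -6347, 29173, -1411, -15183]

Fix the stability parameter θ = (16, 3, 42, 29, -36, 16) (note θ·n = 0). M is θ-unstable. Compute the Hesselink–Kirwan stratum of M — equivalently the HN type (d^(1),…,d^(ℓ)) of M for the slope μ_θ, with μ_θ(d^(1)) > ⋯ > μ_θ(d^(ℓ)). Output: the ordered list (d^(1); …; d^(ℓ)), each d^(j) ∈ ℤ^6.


Via rank(M_{q-1}∘⋯∘M_p): M ≅ I[1,2], I[1,4], I[2,2], I[5,5]^2, I[5,6]^2.
μ_θ-semistable layers: μ^(1)=71/2; μ^(2)=16; μ^(3)=19/2; μ^(4)=3; μ^(5)=-36

((0, 0, 1, 1, 0, 0); (0, 0, 0, 0, 0, 2); (2, 2, 0, 0, 0, 0); (0, 1, 0, 0, 0, 0); (0, 0, 0, 0, 4, 0))


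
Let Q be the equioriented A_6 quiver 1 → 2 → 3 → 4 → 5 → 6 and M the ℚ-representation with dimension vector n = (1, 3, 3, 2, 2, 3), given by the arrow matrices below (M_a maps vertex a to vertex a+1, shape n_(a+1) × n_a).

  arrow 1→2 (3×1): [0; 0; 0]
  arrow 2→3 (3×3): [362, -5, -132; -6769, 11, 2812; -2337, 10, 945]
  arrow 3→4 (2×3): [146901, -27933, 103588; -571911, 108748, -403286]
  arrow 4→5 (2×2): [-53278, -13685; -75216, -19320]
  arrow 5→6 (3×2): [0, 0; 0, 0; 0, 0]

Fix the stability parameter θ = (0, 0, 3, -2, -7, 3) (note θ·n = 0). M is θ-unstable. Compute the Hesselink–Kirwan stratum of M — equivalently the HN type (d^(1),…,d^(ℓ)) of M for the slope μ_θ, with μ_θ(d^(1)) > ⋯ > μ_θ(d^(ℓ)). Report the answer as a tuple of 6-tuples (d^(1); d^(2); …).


Interval decomposition of M: I[1,1], I[2,3], I[2,4], I[2,5], I[5,5], I[6,6]^3.
HN type (ℓ=5): μ^(1)=3; μ^(2)=1/2; μ^(3)=0; μ^(4)=-3/2; μ^(5)=-7

((0, 0, 1, 0, 0, 3); (0, 0, 1, 1, 0, 0); (1, 2, 0, 0, 0, 0); (0, 1, 1, 1, 1, 0); (0, 0, 0, 0, 1, 0))


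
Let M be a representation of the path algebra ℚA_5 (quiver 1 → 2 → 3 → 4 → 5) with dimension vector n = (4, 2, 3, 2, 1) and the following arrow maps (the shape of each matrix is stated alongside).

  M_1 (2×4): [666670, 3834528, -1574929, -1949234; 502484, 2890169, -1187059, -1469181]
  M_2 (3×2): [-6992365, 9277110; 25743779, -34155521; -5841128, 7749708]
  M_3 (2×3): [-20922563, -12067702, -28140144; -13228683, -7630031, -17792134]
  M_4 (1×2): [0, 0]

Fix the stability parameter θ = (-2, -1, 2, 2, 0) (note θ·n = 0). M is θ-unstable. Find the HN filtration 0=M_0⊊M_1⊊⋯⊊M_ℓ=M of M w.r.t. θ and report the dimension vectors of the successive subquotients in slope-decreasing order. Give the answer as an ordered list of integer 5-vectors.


Via rank(M_{q-1}∘⋯∘M_p): M ≅ I[1,1]^2, I[1,4]^2, I[3,3], I[5,5].
μ_θ-semistable layers: μ^(1)=2; μ^(2)=0; μ^(3)=-1; μ^(4)=-2

((0, 0, 3, 2, 0); (0, 0, 0, 0, 1); (0, 2, 0, 0, 0); (4, 0, 0, 0, 0))


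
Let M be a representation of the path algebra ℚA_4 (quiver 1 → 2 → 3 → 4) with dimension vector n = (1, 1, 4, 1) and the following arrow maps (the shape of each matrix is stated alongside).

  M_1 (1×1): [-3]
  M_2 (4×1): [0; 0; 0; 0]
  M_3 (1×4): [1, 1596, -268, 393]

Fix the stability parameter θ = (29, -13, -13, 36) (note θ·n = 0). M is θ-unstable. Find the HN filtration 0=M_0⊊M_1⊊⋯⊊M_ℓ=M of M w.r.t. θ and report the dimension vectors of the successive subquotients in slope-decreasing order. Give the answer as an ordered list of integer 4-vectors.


Interval decomposition of M: I[1,2], I[3,3]^3, I[3,4].
HN type (ℓ=3): μ^(1)=36; μ^(2)=8; μ^(3)=-13

((0, 0, 0, 1); (1, 1, 0, 0); (0, 0, 4, 0))


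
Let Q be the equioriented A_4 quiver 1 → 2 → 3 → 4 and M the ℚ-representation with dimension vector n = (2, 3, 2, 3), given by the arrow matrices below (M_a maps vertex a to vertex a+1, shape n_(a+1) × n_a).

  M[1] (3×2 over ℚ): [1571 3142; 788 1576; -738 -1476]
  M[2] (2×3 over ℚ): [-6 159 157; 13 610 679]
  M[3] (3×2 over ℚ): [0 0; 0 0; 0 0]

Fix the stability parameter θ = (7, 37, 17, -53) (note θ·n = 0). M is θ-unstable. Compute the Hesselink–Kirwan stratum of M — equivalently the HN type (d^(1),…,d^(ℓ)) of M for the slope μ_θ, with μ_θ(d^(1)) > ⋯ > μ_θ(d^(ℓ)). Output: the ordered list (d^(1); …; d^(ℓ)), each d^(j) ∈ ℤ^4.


Barcode: M ≅ I[1,1], I[1,3], I[2,2], I[2,3], I[4,4]^3. HN layers by μ_θ (4 steps, strictly decreasing):
  μ^(1)=37; μ^(2)=27; μ^(3)=7; μ^(4)=-53

((0, 1, 0, 0); (0, 2, 2, 0); (2, 0, 0, 0); (0, 0, 0, 3))


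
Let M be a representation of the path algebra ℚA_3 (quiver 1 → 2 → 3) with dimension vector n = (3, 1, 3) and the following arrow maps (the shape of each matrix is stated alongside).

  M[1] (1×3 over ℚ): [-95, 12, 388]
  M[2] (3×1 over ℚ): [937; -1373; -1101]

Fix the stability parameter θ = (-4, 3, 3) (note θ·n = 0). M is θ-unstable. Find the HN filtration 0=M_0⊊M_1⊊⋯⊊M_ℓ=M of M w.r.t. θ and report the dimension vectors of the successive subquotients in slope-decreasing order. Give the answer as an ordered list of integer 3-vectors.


Interval decomposition of M: I[1,1]^2, I[1,3], I[3,3]^2.
HN type (ℓ=2): μ^(1)=3; μ^(2)=-4

((0, 1, 3); (3, 0, 0))


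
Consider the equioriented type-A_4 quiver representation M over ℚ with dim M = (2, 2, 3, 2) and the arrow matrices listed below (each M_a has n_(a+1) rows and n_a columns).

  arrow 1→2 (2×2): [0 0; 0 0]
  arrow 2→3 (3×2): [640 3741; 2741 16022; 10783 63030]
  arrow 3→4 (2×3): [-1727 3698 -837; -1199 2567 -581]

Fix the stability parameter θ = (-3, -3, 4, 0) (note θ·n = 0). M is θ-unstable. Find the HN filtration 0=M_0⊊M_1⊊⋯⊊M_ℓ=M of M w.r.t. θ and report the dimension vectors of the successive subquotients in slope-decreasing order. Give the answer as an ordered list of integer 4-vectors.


Interval decomposition of M: I[1,1]^2, I[2,4]^2, I[3,3].
HN type (ℓ=3): μ^(1)=4; μ^(2)=2; μ^(3)=-3

((0, 0, 1, 0); (0, 0, 2, 2); (2, 2, 0, 0))


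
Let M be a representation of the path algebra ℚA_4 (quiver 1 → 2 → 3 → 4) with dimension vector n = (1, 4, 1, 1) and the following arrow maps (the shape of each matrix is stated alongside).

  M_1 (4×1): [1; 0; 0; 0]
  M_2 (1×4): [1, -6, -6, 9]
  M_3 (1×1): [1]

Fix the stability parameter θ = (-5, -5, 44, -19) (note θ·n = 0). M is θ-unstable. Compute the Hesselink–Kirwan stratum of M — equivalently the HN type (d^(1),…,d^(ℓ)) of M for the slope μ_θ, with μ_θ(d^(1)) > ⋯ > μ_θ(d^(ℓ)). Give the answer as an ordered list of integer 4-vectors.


Via rank(M_{q-1}∘⋯∘M_p): M ≅ I[1,4], I[2,2]^3.
μ_θ-semistable layers: μ^(1)=25/2; μ^(2)=-5

((0, 0, 1, 1); (1, 4, 0, 0))


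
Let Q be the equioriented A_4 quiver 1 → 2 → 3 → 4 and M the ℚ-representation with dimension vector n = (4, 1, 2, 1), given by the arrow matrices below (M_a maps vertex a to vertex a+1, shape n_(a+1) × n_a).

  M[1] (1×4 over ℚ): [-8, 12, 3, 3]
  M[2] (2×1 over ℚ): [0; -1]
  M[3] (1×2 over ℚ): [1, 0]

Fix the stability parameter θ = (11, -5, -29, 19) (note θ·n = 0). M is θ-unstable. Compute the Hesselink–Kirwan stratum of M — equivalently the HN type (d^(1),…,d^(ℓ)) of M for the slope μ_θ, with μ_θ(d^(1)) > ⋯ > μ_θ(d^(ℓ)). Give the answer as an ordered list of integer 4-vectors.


Barcode: M ≅ I[1,1]^3, I[1,3], I[3,4]. HN layers by μ_θ (4 steps, strictly decreasing):
  μ^(1)=19; μ^(2)=11; μ^(3)=-23/3; μ^(4)=-29

((0, 0, 0, 1); (3, 0, 0, 0); (1, 1, 1, 0); (0, 0, 1, 0))


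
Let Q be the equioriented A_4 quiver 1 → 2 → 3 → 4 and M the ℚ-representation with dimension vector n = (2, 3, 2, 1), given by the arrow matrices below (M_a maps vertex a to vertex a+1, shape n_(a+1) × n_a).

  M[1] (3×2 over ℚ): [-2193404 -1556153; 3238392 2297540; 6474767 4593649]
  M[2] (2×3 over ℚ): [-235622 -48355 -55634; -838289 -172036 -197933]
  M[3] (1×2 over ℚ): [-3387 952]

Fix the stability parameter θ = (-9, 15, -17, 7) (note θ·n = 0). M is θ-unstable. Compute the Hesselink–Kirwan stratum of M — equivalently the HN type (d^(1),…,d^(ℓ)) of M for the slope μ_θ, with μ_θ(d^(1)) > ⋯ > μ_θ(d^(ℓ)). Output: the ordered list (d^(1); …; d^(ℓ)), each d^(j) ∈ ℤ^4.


Interval decomposition of M: I[1,2], I[1,4], I[2,3].
HN type (ℓ=4): μ^(1)=15; μ^(2)=7; μ^(3)=-1; μ^(4)=-9

((0, 1, 0, 0); (0, 0, 0, 1); (0, 2, 2, 0); (2, 0, 0, 0))


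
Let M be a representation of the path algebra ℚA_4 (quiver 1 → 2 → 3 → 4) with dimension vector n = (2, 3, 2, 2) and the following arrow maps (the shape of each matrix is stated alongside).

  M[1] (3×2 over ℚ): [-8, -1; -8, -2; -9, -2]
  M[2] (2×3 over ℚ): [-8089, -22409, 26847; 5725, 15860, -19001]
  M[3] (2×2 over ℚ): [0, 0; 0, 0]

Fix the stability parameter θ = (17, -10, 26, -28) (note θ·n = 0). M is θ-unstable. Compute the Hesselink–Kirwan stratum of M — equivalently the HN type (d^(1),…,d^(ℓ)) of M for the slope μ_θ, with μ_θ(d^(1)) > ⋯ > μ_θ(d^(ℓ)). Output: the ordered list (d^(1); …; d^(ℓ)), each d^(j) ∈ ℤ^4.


Interval decomposition of M: I[1,2], I[1,3], I[2,3], I[4,4]^2.
HN type (ℓ=4): μ^(1)=26; μ^(2)=7/2; μ^(3)=-10; μ^(4)=-28

((0, 0, 2, 0); (2, 2, 0, 0); (0, 1, 0, 0); (0, 0, 0, 2))


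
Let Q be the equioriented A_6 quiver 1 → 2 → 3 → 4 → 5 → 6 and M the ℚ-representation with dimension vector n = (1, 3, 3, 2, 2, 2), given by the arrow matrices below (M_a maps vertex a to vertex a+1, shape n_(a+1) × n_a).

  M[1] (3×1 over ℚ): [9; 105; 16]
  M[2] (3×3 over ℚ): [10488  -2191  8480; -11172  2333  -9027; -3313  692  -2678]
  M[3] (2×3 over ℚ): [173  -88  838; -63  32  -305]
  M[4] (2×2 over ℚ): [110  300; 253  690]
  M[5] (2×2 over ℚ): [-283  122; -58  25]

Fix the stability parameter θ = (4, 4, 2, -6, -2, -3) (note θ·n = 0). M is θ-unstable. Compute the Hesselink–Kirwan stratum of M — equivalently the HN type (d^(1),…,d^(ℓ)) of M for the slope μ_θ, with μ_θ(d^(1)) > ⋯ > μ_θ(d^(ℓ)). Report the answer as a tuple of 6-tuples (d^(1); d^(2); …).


Barcode: M ≅ I[1,6], I[2,3], I[2,4], I[5,6]. HN layers by μ_θ (4 steps, strictly decreasing):
  μ^(1)=3; μ^(2)=0; μ^(3)=-1/6; μ^(4)=-5/2

((0, 1, 1, 0, 0, 0); (0, 1, 1, 1, 0, 0); (1, 1, 1, 1, 1, 1); (0, 0, 0, 0, 1, 1))


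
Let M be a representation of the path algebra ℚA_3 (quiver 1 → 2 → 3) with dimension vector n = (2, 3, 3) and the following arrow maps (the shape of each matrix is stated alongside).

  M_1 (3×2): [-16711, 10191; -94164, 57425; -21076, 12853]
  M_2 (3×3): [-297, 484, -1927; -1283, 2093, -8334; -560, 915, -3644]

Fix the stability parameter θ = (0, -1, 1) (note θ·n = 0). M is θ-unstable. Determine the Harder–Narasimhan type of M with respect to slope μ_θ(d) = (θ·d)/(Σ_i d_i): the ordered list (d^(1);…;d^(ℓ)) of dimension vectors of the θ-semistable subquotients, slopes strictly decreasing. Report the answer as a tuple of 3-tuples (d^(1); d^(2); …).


Barcode: M ≅ I[1,3]^2, I[2,3]. HN layers by μ_θ (3 steps, strictly decreasing):
  μ^(1)=1; μ^(2)=-1/2; μ^(3)=-1

((0, 0, 3); (2, 2, 0); (0, 1, 0))


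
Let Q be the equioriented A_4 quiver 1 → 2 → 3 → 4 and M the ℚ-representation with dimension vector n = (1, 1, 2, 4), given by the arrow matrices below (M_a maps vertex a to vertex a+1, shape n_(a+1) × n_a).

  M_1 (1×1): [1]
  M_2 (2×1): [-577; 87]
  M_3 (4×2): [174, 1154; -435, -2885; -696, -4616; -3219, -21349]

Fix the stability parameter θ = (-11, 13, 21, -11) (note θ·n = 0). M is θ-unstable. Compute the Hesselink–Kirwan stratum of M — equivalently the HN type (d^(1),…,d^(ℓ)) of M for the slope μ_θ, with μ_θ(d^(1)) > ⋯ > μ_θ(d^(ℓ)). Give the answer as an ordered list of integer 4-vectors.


Via rank(M_{q-1}∘⋯∘M_p): M ≅ I[1,3], I[3,4], I[4,4]^3.
μ_θ-semistable layers: μ^(1)=21; μ^(2)=13; μ^(3)=5; μ^(4)=-11

((0, 0, 1, 0); (0, 1, 0, 0); (0, 0, 1, 1); (1, 0, 0, 3))


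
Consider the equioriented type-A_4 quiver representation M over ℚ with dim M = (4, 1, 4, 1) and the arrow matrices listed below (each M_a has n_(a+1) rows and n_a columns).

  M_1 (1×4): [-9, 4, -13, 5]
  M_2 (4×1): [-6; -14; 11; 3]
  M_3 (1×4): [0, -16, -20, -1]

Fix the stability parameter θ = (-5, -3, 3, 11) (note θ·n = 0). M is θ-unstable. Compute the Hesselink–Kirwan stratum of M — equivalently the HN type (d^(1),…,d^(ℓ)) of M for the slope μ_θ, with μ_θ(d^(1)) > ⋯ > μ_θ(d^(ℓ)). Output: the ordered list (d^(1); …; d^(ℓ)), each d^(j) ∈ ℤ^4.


Barcode: M ≅ I[1,1]^3, I[1,4], I[3,3]^3. HN layers by μ_θ (4 steps, strictly decreasing):
  μ^(1)=11; μ^(2)=3; μ^(3)=-3; μ^(4)=-5

((0, 0, 0, 1); (0, 0, 4, 0); (0, 1, 0, 0); (4, 0, 0, 0))


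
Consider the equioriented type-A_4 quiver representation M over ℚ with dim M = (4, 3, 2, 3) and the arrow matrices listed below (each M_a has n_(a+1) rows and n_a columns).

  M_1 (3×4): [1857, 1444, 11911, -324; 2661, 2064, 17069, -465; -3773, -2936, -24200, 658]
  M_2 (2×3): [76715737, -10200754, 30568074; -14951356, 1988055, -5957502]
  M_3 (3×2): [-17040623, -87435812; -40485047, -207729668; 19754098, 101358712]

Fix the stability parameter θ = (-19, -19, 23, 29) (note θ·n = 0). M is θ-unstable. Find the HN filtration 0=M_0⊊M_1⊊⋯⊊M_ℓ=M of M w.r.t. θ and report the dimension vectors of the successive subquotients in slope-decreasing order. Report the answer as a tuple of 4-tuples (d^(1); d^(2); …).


Interval decomposition of M: I[1,1], I[1,2], I[1,3], I[1,4], I[4,4]^2.
HN type (ℓ=3): μ^(1)=29; μ^(2)=23; μ^(3)=-19

((0, 0, 0, 3); (0, 0, 2, 0); (4, 3, 0, 0))


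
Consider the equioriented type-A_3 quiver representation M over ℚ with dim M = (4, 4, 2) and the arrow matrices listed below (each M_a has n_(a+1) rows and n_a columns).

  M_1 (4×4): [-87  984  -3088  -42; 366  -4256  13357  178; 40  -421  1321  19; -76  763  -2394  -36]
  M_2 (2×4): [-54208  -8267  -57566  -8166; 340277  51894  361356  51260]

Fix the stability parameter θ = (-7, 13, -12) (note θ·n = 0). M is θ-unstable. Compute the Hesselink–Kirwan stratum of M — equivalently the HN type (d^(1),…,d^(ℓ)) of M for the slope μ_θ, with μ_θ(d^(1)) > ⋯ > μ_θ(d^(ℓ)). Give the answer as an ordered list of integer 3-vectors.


Interval decomposition of M: I[1,2]^2, I[1,3]^2.
HN type (ℓ=3): μ^(1)=13; μ^(2)=1/2; μ^(3)=-7

((0, 2, 0); (0, 2, 2); (4, 0, 0))
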